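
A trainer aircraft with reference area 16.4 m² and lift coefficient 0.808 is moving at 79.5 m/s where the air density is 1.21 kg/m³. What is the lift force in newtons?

L = 50700 N

L = ½ρv²S·CL = ½ × 1.21 × 79.5² × 16.4 × 0.808 = 50700 N ≈ 50.7 kN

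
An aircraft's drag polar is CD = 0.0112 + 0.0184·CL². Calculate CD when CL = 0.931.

CD = 0.0271

CD = 0.0112 + 0.0184 × 0.931² = 0.0112 + 0.01595 = 0.0271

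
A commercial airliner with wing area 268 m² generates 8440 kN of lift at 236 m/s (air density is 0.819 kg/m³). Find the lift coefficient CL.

CL = 1.38

From L = ½ρv²S·CL, rearranging gives CL = 2L/(ρv²S).
CL = 2 × 8.44×10^6 / (0.819 × 236² × 268) = 1.38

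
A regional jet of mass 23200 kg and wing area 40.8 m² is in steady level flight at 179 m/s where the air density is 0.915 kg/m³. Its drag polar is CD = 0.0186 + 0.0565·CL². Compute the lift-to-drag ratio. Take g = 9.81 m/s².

L/D = 14.2

Level flight ⇒ L = W = m·g = 23200 × 9.81 = 2.2759×10^5 N.
Dynamic pressure q = 0.5 × 0.915 × 179² = 14660 Pa.
Required CL = L/(qS) = 2.2759×10^5/(14660·40.8) = 0.3805.
CD = 0.0186 + 0.0565 × 0.3805² = 0.02678.
L/D = CL/CD = 0.3805 / 0.02678 = 14.2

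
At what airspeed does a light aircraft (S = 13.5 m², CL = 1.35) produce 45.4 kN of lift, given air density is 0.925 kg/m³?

v = 73.4 m/s

L = ½ρv²S·CL ⇒ v = √(2L/(ρ·S·CL))
v = √(2 × 45400 / (0.925 × 13.5 × 1.35)) = √5386 = 73.4 m/s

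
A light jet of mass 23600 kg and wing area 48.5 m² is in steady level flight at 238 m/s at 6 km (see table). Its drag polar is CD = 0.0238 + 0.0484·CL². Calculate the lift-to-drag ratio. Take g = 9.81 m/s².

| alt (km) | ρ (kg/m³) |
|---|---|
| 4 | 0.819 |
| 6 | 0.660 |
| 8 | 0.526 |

At 6 km, from the table: ρ = 0.660 kg/m³.
Weight W = mg = 23600 × 9.81 = 2.3152×10^5 N; in level flight L = W.
q = ½ρv² = ½ × 0.66 × 238² = 18690 Pa.
Required CL = L/(qS) = 2.3152×10^5/(18690·48.5) = 0.2554.
CD = 0.0238 + 0.0484 × 0.2554² = 0.02696.
L/D = CL/CD = 0.2554 / 0.02696 = 9.47

L/D = 9.47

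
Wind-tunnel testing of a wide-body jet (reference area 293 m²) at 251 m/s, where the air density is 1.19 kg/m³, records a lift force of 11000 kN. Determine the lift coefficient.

From L = ½ρv²S·CL, rearranging gives CL = 2L/(ρv²S).
CL = 2 × 1.1×10^7 / (1.19 × 251² × 293) = 1

CL = 1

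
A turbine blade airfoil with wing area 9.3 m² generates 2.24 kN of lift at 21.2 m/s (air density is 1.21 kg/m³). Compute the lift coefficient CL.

CL = 0.886

From L = ½ρv²S·CL, rearranging gives CL = 2L/(ρv²S).
CL = 2 × 2240 / (1.21 × 21.2² × 9.3) = 0.886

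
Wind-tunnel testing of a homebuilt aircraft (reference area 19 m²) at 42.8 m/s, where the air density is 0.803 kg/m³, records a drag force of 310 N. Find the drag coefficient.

CD = 0.0222

From D = ½ρv²S·CD, rearranging gives CD = 2D/(ρv²S).
CD = 2 × 310 / (0.803 × 42.8² × 19) = 0.0222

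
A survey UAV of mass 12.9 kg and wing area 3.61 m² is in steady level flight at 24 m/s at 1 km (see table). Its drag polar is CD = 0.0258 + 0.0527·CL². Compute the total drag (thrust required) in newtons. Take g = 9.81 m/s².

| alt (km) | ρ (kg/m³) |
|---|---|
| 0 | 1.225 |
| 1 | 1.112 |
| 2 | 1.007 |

At 1 km, from the table: ρ = 1.112 kg/m³.
In steady level flight, lift balances weight: W = mg = 12.9 × 9.81 = 126.55 N.
q = ½ρv² = ½ × 1.112 × 24² = 320.3 Pa.
Required CL = L/(qS) = 126.55/(320.3·3.61) = 0.1095.
CD = 0.0258 + 0.0527 × 0.1095² = 0.02643.
D = q·S·CD = 320.3 × 3.61 × 0.02643 = 30.56 N

D = 30.6 N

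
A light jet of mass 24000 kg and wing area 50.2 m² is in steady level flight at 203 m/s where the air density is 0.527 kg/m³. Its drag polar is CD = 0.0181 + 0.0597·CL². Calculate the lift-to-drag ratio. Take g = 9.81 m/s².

In steady level flight, lift balances weight: W = mg = 24000 × 9.81 = 2.3544×10^5 N.
Dynamic pressure q = 0.5 × 0.527 × 203² = 10860 Pa.
CL = W/(q·S) = 2.3544×10^5 / (10860 × 50.2) = 0.4319.
CD = 0.0181 + 0.0597 × 0.4319² = 0.02924.
L/D = CL/CD = 0.4319 / 0.02924 = 14.8

L/D = 14.8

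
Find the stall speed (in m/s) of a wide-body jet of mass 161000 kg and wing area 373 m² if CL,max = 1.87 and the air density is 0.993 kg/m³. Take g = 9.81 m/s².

V_stall = 67.5 m/s

Weight W = mg = 161000 × 9.81 = 1.579×10^6 N.
From L = ½ρV²S·CL,max = W: V_stall = √(2W/(ρSCL,max)) = √(2·1.579×10^6/(0.993·373·1.87))
V_stall = √4561 = 67.5 m/s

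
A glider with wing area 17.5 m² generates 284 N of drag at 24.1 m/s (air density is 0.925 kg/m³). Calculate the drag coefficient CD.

From D = ½ρv²S·CD, rearranging gives CD = 2D/(ρv²S).
CD = 2 × 284 / (0.925 × 24.1² × 17.5) = 0.0604

CD = 0.0604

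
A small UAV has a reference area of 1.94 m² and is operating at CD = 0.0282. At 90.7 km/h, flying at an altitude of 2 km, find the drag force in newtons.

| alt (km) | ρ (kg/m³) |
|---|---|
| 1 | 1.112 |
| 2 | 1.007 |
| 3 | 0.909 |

D = 17.5 N

At 2 km, from the table: ρ = 1.007 kg/m³.
Convert speed: v = 90.7 km/h ÷ 3.6 = 25.19 m/s.
D = ½ρv²S·CD = ½ × 1.007 × 25.19² × 1.94 × 0.0282 = 17.5 N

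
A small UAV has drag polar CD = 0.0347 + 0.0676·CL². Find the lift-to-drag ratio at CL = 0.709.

L/D = 10.3

CD = 0.0347 + 0.0676 × 0.709² = 0.06868
L/D = CL/CD = 0.709 / 0.06868 = 10.3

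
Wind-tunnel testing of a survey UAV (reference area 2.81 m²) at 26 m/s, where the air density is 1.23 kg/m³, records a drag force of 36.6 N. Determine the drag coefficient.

CD = 0.0313

From D = ½ρv²S·CD, rearranging gives CD = 2D/(ρv²S).
CD = 2 × 36.6 / (1.23 × 26² × 2.81) = 0.0313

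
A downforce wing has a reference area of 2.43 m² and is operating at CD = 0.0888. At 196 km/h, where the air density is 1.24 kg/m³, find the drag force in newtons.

Convert speed: v = 196 km/h ÷ 3.6 = 54.44 m/s.
D = ½ρv²S·CD = ½ × 1.24 × 54.44² × 2.43 × 0.0888 = 397 N

D = 397 N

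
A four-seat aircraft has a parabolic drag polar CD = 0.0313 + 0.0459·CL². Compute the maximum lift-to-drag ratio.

For CD = CD0 + K·CL², (L/D)max occurs at CL* = √(CD0/K) and equals 1/(2√(K·CD0)).
(L/D)max = 1/(2√(0.0459 × 0.0313)) = 1/(2 × 0.0379) = 13.2

(L/D)max = 13.2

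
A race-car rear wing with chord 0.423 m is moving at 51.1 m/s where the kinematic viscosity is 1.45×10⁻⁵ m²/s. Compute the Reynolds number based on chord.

Re = 1.49×10^6

Re = v·c/ν = 51.1 × 0.423 / (1.45×10⁻⁵) = 1.49×10^6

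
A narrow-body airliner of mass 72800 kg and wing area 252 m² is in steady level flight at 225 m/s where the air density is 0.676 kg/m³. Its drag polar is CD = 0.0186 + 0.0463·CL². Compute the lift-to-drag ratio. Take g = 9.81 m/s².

In steady level flight, lift balances weight: W = mg = 72800 × 9.81 = 7.1417×10^5 N.
q = ½ρv² = ½ × 0.676 × 225² = 17110 Pa.
CL = 2W/(ρv²S) = 2×7.1417×10^5/(0.676×225²×252) = 0.1656.
CD = 0.0186 + 0.0463 × 0.1656² = 0.01987.
L/D = CL/CD = 0.1656 / 0.01987 = 8.34

L/D = 8.34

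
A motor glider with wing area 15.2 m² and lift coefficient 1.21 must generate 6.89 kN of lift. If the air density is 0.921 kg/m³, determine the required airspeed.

v = 28.5 m/s

L = ½ρv²S·CL ⇒ v = √(2L/(ρ·S·CL))
v = √(2 × 6890 / (0.921 × 15.2 × 1.21)) = √813.5 = 28.5 m/s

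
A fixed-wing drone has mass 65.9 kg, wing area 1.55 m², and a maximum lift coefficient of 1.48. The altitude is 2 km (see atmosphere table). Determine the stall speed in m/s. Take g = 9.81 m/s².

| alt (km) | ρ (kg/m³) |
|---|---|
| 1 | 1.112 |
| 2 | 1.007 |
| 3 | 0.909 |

At 2 km, from the table: ρ = 1.007 kg/m³.
Weight W = mg = 65.9 × 9.81 = 646.5 N.
From L = ½ρV²S·CL,max = W: V_stall = √(2W/(ρSCL,max)) = √(2·646.5/(1.007·1.55·1.48))
V_stall = √559.7 = 23.7 m/s

V_stall = 23.7 m/s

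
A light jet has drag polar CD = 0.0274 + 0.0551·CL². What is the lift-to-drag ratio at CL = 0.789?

CD = 0.0274 + 0.0551 × 0.789² = 0.0617
L/D = CL/CD = 0.789 / 0.0617 = 12.8

L/D = 12.8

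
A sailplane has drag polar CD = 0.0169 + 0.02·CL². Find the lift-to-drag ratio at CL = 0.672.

CD = 0.0169 + 0.02 × 0.672² = 0.02593
L/D = CL/CD = 0.672 / 0.02593 = 25.9

L/D = 25.9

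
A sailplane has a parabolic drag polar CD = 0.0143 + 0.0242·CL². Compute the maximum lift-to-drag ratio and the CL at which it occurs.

(L/D)max = 26.9, at CL = 0.769

For CD = CD0 + K·CL², (L/D)max occurs at CL* = √(CD0/K) and equals 1/(2√(K·CD0)).
(L/D)max = 1/(2√(0.0242 × 0.0143)) = 1/(2 × 0.0186) = 26.9
CL* = √(0.0143/0.0242) = 0.769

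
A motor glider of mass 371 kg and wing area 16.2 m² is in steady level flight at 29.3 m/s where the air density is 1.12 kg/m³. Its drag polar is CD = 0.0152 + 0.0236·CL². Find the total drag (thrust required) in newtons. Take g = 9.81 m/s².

D = 159 N

Level flight ⇒ L = W = m·g = 371 × 9.81 = 3639.5 N.
Dynamic pressure q = 0.5 × 1.12 × 29.3² = 480.8 Pa.
CL = 2W/(ρv²S) = 2×3639.5/(1.12×29.3²×16.2) = 0.4673.
CD = 0.0152 + 0.0236 × 0.4673² = 0.02035.
D = q·S·CD = 480.8 × 16.2 × 0.02035 = 158.5 N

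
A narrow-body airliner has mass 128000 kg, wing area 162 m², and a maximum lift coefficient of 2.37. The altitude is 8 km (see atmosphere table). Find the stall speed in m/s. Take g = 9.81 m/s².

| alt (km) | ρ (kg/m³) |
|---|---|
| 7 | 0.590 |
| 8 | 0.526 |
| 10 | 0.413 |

V_stall = 112 m/s

At 8 km, from the table: ρ = 0.526 kg/m³.
Weight W = mg = 128000 × 9.81 = 1.256×10^6 N.
From L = ½ρV²S·CL,max = W: V_stall = √(2W/(ρSCL,max)) = √(2·1.256×10^6/(0.526·162·2.37))
V_stall = √12440 = 112 m/s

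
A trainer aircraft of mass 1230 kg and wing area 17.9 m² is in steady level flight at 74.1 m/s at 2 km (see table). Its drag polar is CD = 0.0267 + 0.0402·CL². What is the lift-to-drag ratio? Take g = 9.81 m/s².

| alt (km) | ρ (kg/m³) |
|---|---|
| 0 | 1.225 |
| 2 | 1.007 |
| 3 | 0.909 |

At 2 km, from the table: ρ = 1.007 kg/m³.
In steady level flight, lift balances weight: W = mg = 1230 × 9.81 = 12066 N.
Dynamic pressure q = 0.5 × 1.007 × 74.1² = 2765 Pa.
Required CL = L/(qS) = 12066/(2765·17.9) = 0.2438.
CD = 0.0267 + 0.0402 × 0.2438² = 0.02909.
L/D = CL/CD = 0.2438 / 0.02909 = 8.38

L/D = 8.38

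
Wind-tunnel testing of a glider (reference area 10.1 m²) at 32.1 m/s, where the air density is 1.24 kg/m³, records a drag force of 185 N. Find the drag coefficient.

CD = 0.0287

From D = ½ρv²S·CD, rearranging gives CD = 2D/(ρv²S).
CD = 2 × 185 / (1.24 × 32.1² × 10.1) = 0.0287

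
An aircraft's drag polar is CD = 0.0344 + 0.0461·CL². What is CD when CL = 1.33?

CD = 0.0344 + 0.0461 × 1.33² = 0.0344 + 0.08155 = 0.116

CD = 0.116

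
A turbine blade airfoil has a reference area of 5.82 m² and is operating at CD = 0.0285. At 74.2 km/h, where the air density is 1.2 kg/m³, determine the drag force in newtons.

D = 42.3 N

Convert speed: v = 74.2 km/h ÷ 3.6 = 20.61 m/s.
D = ½ρv²S·CD = ½ × 1.2 × 20.61² × 5.82 × 0.0285 = 42.3 N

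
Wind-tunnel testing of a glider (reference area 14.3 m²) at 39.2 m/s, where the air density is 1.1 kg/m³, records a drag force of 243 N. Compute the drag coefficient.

From D = ½ρv²S·CD, rearranging gives CD = 2D/(ρv²S).
CD = 2 × 243 / (1.1 × 39.2² × 14.3) = 0.0201

CD = 0.0201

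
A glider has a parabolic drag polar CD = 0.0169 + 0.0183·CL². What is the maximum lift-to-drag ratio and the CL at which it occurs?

(L/D)max = 28.4, at CL = 0.961

For CD = CD0 + K·CL², (L/D)max occurs at CL* = √(CD0/K) and equals 1/(2√(K·CD0)).
(L/D)max = 1/(2√(0.0183 × 0.0169)) = 1/(2 × 0.01759) = 28.4
CL* = √(0.0169/0.0183) = 0.961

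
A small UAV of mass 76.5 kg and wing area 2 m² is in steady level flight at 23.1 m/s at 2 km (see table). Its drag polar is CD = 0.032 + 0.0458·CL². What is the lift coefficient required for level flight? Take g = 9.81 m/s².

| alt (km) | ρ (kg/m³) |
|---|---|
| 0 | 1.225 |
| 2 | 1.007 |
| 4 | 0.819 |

At 2 km, from the table: ρ = 1.007 kg/m³.
Weight W = mg = 76.5 × 9.81 = 750.47 N; in level flight L = W.
Dynamic pressure q = 0.5 × 1.007 × 23.1² = 268.7 Pa.
CL = W/(q·S) = 750.47 / (268.7 × 2) = 1.397.

CL = 1.4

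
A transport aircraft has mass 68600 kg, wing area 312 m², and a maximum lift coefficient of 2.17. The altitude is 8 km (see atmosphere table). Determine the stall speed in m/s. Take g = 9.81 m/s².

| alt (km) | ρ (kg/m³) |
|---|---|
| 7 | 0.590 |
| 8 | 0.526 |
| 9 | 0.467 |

At 8 km, from the table: ρ = 0.526 kg/m³.
Weight W = mg = 68600 × 9.81 = 6.73×10^5 N.
V_stall = √(2W/(ρ·S·CL,max)) = √(2 × 6.73×10^5 / (0.526 × 312 × 2.17))
V_stall = √3779 = 61.5 m/s

V_stall = 61.5 m/s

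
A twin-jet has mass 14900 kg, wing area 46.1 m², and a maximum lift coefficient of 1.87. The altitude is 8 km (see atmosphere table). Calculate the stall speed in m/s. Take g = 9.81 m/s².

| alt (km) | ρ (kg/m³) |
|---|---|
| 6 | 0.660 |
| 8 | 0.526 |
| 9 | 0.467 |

V_stall = 80.3 m/s

At 8 km, from the table: ρ = 0.526 kg/m³.
Stall occurs when L = W at CL,max. W = mg = 14900 × 9.81 = 1.462×10^5 N.
From L = ½ρV²S·CL,max = W: V_stall = √(2W/(ρSCL,max)) = √(2·1.462×10^5/(0.526·46.1·1.87))
V_stall = √6447 = 80.3 m/s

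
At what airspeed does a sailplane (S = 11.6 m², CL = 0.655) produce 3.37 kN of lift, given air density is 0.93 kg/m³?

L = ½ρv²S·CL ⇒ v = √(2L/(ρ·S·CL))
v = √(2 × 3370 / (0.93 × 11.6 × 0.655)) = √953.8 = 30.9 m/s

v = 30.9 m/s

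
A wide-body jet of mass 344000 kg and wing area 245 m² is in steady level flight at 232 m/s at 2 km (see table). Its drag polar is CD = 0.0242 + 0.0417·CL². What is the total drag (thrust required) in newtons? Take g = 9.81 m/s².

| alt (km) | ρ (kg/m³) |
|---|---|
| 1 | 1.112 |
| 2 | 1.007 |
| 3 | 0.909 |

D = 2.32×10^5 N

At 2 km, from the table: ρ = 1.007 kg/m³.
Level flight ⇒ L = W = m·g = 344000 × 9.81 = 3.3746×10^6 N.
Dynamic pressure q = 0.5 × 1.007 × 232² = 27100 Pa.
Required CL = L/(qS) = 3.3746×10^6/(27100·245) = 0.5083.
CD = 0.0242 + 0.0417 × 0.5083² = 0.03497.
D = q·S·CD = 27100 × 245 × 0.03497 = 2.322×10^5 N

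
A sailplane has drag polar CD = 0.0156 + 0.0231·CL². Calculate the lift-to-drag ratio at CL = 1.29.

L/D = 23.9

CD = 0.0156 + 0.0231 × 1.29² = 0.05404
L/D = CL/CD = 1.29 / 0.05404 = 23.9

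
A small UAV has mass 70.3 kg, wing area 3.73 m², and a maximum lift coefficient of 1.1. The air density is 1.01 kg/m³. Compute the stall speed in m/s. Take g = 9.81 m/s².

At stall, lift equals weight: L = W = m·g = 70.3 × 9.81 = 689.6 N.
From L = ½ρV²S·CL,max = W: V_stall = √(2W/(ρSCL,max)) = √(2·689.6/(1.01·3.73·1.1))
V_stall = √332.8 = 18.2 m/s

V_stall = 18.2 m/s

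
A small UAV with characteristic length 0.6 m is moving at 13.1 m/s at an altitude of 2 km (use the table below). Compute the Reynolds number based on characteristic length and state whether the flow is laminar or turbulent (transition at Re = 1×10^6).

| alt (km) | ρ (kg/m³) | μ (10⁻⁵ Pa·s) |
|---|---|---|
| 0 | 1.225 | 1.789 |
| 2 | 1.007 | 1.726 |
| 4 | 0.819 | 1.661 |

At 2 km, from the table: ρ = 1.007 kg/m³, μ = 1.726×10⁻⁵ Pa·s.
Re = ρ·v·c/μ = 1.007 × 13.1 × 0.6 / (1.726×10⁻⁵) = 4.59×10^5
Since 4.59×10^5 < 1×10^6, the flow is laminar.

Re = 4.59×10^5 (laminar)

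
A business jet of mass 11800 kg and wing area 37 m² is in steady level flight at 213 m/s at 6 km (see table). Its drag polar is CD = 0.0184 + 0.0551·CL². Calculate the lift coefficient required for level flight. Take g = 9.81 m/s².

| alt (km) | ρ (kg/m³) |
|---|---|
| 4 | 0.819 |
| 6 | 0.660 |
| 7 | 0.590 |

At 6 km, from the table: ρ = 0.660 kg/m³.
Weight W = mg = 11800 × 9.81 = 1.1576×10^5 N; in level flight L = W.
q = ½ρv² = ½ × 0.66 × 213² = 14970 Pa.
CL = W/(q·S) = 1.1576×10^5 / (14970 × 37) = 0.209.

CL = 0.209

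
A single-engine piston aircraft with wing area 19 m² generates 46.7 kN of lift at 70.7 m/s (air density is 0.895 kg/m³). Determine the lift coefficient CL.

CL = 1.1

From L = ½ρv²S·CL, rearranging gives CL = 2L/(ρv²S).
CL = 2 × 46700 / (0.895 × 70.7² × 19) = 1.1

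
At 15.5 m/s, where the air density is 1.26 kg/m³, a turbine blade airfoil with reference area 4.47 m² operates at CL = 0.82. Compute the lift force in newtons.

L = ½ρv²S·CL = ½ × 1.26 × 15.5² × 4.47 × 0.82 = 555 N

L = 555 N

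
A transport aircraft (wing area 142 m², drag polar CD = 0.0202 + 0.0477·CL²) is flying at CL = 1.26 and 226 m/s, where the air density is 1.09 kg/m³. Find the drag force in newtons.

CD = 0.0202 + 0.0477 × 1.26² = 0.09593
D = ½ρv²S·CD = ½ × 1.09 × 226² × 142 × 0.09593 = 3.79×10^5 N

D = 3.79×10^5 N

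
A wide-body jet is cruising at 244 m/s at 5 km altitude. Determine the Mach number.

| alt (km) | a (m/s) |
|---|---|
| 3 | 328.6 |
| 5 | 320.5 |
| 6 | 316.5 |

At 5 km, from the table: a = 320.5 m/s.
M = v/a = 244 / 320.5 = 0.761

M = 0.761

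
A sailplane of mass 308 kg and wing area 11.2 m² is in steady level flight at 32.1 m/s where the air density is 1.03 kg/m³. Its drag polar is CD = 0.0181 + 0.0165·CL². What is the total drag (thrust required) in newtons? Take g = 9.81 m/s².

In steady level flight, lift balances weight: W = mg = 308 × 9.81 = 3021.5 N.
q = ½ρv² = ½ × 1.03 × 32.1² = 530.7 Pa.
CL = W/(q·S) = 3021.5 / (530.7 × 11.2) = 0.5084.
CD = 0.0181 + 0.0165 × 0.5084² = 0.02236.
D = q·S·CD = 530.7 × 11.2 × 0.02236 = 132.9 N

D = 133 N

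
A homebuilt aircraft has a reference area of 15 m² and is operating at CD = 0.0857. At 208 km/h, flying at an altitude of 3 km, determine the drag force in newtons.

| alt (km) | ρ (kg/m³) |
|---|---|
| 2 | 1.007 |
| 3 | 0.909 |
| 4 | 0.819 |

D = 1950 N

At 3 km, from the table: ρ = 0.909 kg/m³.
Convert speed: v = 208 km/h ÷ 3.6 = 57.78 m/s.
Dynamic pressure q = ½ρv² = ½ × 0.909 × 57.78² = 1517 Pa.
D = q·S·CD = 1517 × 15 × 0.0857 = 1950 N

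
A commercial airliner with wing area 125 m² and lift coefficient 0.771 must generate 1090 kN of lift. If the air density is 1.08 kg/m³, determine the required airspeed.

L = ½ρv²S·CL ⇒ v = √(2L/(ρ·S·CL))
v = √(2 × 1.09×10^6 / (1.08 × 125 × 0.771)) = √20940 = 145 m/s

v = 145 m/s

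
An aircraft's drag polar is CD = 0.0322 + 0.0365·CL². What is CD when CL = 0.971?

CD = 0.0322 + 0.0365 × 0.971² = 0.0322 + 0.03441 = 0.0666

CD = 0.0666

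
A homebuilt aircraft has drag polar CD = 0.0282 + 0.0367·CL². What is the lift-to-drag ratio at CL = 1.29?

L/D = 14.5

CD = 0.0282 + 0.0367 × 1.29² = 0.08927
L/D = CL/CD = 1.29 / 0.08927 = 14.5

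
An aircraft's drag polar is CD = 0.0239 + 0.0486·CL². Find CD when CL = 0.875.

CD = 0.0611

CD = 0.0239 + 0.0486 × 0.875² = 0.0239 + 0.03721 = 0.0611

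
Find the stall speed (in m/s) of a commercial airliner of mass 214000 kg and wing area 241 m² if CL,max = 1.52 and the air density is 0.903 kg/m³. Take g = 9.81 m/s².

V_stall = 113 m/s

Weight W = mg = 214000 × 9.81 = 2.099×10^6 N.
From L = ½ρV²S·CL,max = W: V_stall = √(2W/(ρSCL,max)) = √(2·2.099×10^6/(0.903·241·1.52))
V_stall = √12690 = 113 m/s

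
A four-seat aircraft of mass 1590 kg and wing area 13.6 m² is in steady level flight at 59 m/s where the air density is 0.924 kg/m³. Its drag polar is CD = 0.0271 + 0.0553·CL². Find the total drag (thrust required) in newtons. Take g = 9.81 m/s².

In steady level flight, lift balances weight: W = mg = 1590 × 9.81 = 15598 N.
q = ½ρv² = ½ × 0.924 × 59² = 1608 Pa.
CL = W/(q·S) = 15598 / (1608 × 13.6) = 0.7132.
CD = 0.0271 + 0.0553 × 0.7132² = 0.05522.
D = q·S·CD = 1608 × 13.6 × 0.05522 = 1208 N

D = 1210 N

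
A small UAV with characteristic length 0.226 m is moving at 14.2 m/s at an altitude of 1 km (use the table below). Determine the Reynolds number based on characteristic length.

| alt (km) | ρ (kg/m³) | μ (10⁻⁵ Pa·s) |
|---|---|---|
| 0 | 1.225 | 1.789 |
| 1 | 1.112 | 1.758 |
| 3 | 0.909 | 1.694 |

Re = 2.03×10^5

At 1 km, from the table: ρ = 1.112 kg/m³, μ = 1.758×10⁻⁵ Pa·s.
Re = ρ·v·c/μ = 1.112 × 14.2 × 0.226 / (1.758×10⁻⁵) = 2.03×10^5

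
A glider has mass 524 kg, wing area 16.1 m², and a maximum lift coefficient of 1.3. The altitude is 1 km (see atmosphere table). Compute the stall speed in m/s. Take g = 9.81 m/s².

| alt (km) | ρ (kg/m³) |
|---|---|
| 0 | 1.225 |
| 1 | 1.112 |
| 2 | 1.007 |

V_stall = 21 m/s

At 1 km, from the table: ρ = 1.112 kg/m³.
Stall occurs when L = W at CL,max. W = mg = 524 × 9.81 = 5140 N.
V_stall = √(2W/(ρ·S·CL,max)) = √(2 × 5140 / (1.112 × 16.1 × 1.3))
V_stall = √441.7 = 21 m/s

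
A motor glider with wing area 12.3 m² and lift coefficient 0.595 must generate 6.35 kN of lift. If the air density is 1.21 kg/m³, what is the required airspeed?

L = ½ρv²S·CL ⇒ v = √(2L/(ρ·S·CL))
v = √(2 × 6350 / (1.21 × 12.3 × 0.595)) = √1434 = 37.9 m/s

v = 37.9 m/s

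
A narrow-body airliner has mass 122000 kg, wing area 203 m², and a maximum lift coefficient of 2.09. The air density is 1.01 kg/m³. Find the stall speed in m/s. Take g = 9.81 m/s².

Weight W = mg = 122000 × 9.81 = 1.197×10^6 N.
From L = ½ρV²S·CL,max = W: V_stall = √(2W/(ρSCL,max)) = √(2·1.197×10^6/(1.01·203·2.09))
V_stall = √5586 = 74.7 m/s

V_stall = 74.7 m/s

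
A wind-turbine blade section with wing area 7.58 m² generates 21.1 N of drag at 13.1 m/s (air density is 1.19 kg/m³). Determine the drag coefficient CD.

From D = ½ρv²S·CD, rearranging gives CD = 2D/(ρv²S).
CD = 2 × 21.1 / (1.19 × 13.1² × 7.58) = 0.0273

CD = 0.0273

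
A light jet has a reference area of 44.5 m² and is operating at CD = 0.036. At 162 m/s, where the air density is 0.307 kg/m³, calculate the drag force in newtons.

Dynamic pressure q = ½ρv² = ½ × 0.307 × 162² = 4028 Pa.
D = q·S·CD = 4028 × 44.5 × 0.036 = 6450 N ≈ 6.45 kN

D = 6450 N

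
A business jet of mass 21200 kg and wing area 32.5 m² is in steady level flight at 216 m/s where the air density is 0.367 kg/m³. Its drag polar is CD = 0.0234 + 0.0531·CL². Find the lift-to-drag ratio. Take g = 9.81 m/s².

L/D = 14.1

Weight W = mg = 21200 × 9.81 = 2.0797×10^5 N; in level flight L = W.
Dynamic pressure q = 0.5 × 0.367 × 216² = 8561 Pa.
Required CL = L/(qS) = 2.0797×10^5/(8561·32.5) = 0.7474.
CD = 0.0234 + 0.0531 × 0.7474² = 0.05307.
L/D = CL/CD = 0.7474 / 0.05307 = 14.1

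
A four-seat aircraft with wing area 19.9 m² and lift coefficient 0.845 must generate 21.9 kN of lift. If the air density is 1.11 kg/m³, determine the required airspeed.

L = ½ρv²S·CL ⇒ v = √(2L/(ρ·S·CL))
v = √(2 × 21900 / (1.11 × 19.9 × 0.845)) = √2347 = 48.4 m/s

v = 48.4 m/s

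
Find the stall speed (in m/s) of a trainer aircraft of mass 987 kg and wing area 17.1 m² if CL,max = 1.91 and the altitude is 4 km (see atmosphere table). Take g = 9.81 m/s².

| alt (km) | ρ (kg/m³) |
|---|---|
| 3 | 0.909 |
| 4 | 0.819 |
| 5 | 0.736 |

V_stall = 26.9 m/s

At 4 km, from the table: ρ = 0.819 kg/m³.
Stall occurs when L = W at CL,max. W = mg = 987 × 9.81 = 9682 N.
V_stall = √(2W/(ρ·S·CL,max)) = √(2 × 9682 / (0.819 × 17.1 × 1.91))
V_stall = √723.9 = 26.9 m/s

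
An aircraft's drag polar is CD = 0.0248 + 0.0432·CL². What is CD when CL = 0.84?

CD = 0.0553

CD = 0.0248 + 0.0432 × 0.84² = 0.0248 + 0.03048 = 0.0553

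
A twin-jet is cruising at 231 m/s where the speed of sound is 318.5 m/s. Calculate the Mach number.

M = v/a = 231 / 318.5 = 0.725

M = 0.725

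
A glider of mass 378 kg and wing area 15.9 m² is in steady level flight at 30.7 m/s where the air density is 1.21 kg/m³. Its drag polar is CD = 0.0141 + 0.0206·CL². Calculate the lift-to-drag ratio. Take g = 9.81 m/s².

Level flight ⇒ L = W = m·g = 378 × 9.81 = 3708.2 N.
Dynamic pressure q = 0.5 × 1.21 × 30.7² = 570.2 Pa.
CL = 2W/(ρv²S) = 2×3708.2/(1.21×30.7²×15.9) = 0.409.
CD = 0.0141 + 0.0206 × 0.409² = 0.01755.
L/D = CL/CD = 0.409 / 0.01755 = 23.3

L/D = 23.3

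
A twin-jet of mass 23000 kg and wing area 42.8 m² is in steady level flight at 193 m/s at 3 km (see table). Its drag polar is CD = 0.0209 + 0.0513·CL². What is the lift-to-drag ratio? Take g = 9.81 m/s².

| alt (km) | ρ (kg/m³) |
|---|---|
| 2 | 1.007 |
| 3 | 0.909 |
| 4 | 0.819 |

At 3 km, from the table: ρ = 0.909 kg/m³.
Level flight ⇒ L = W = m·g = 23000 × 9.81 = 2.2563×10^5 N.
q = ½ρv² = ½ × 0.909 × 193² = 16930 Pa.
CL = 2W/(ρv²S) = 2×2.2563×10^5/(0.909×193²×42.8) = 0.3114.
CD = 0.0209 + 0.0513 × 0.3114² = 0.02587.
L/D = CL/CD = 0.3114 / 0.02587 = 12

L/D = 12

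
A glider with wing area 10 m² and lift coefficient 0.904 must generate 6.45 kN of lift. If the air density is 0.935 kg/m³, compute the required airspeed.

v = 39.1 m/s

L = ½ρv²S·CL ⇒ v = √(2L/(ρ·S·CL))
v = √(2 × 6450 / (0.935 × 10 × 0.904)) = √1526 = 39.1 m/s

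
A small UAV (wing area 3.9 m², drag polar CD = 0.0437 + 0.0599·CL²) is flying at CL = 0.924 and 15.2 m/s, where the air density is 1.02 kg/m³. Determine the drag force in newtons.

D = 43.6 N

CD = 0.0437 + 0.0599 × 0.924² = 0.09484
D = ½ρv²S·CD = ½ × 1.02 × 15.2² × 3.9 × 0.09484 = 43.6 N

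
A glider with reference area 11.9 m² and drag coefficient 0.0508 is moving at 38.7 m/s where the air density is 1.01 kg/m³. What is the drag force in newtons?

D = 457 N

Dynamic pressure q = ½ρv² = ½ × 1.01 × 38.7² = 756.3 Pa.
D = q·S·CD = 756.3 × 11.9 × 0.0508 = 457 N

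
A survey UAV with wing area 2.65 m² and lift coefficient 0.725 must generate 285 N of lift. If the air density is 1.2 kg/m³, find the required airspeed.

L = ½ρv²S·CL ⇒ v = √(2L/(ρ·S·CL))
v = √(2 × 285 / (1.2 × 2.65 × 0.725)) = √247.2 = 15.7 m/s

v = 15.7 m/s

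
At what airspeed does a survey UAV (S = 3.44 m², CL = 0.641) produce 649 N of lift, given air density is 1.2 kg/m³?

v = 22.1 m/s

L = ½ρv²S·CL ⇒ v = √(2L/(ρ·S·CL))
v = √(2 × 649 / (1.2 × 3.44 × 0.641)) = √490.5 = 22.1 m/s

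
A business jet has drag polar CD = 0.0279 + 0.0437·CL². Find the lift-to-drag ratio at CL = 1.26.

CD = 0.0279 + 0.0437 × 1.26² = 0.09728
L/D = CL/CD = 1.26 / 0.09728 = 13

L/D = 13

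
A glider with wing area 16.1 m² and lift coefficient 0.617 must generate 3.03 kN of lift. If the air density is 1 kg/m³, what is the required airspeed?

L = ½ρv²S·CL ⇒ v = √(2L/(ρ·S·CL))
v = √(2 × 3030 / (1 × 16.1 × 0.617)) = √610 = 24.7 m/s

v = 24.7 m/s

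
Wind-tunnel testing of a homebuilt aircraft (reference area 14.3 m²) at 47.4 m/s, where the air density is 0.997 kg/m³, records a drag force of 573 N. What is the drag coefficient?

CD = 0.0358

From D = ½ρv²S·CD, rearranging gives CD = 2D/(ρv²S).
CD = 2 × 573 / (0.997 × 47.4² × 14.3) = 0.0358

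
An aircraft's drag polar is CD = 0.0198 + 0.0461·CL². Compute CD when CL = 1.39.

CD = 0.0198 + 0.0461 × 1.39² = 0.0198 + 0.08907 = 0.109

CD = 0.109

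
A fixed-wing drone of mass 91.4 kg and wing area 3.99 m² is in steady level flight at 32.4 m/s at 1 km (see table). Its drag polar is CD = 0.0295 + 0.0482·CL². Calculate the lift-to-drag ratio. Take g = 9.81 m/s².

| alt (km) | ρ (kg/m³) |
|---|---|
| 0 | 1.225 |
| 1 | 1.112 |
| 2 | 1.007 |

At 1 km, from the table: ρ = 1.112 kg/m³.
Weight W = mg = 91.4 × 9.81 = 896.63 N; in level flight L = W.
q = ½ρv² = ½ × 1.112 × 32.4² = 583.7 Pa.
Required CL = L/(qS) = 896.63/(583.7·3.99) = 0.385.
CD = 0.0295 + 0.0482 × 0.385² = 0.03664.
L/D = CL/CD = 0.385 / 0.03664 = 10.5

L/D = 10.5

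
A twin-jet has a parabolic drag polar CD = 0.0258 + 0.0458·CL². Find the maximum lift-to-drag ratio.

For CD = CD0 + K·CL², (L/D)max occurs at CL* = √(CD0/K) and equals 1/(2√(K·CD0)).
(L/D)max = 1/(2√(0.0458 × 0.0258)) = 1/(2 × 0.03437) = 14.5

(L/D)max = 14.5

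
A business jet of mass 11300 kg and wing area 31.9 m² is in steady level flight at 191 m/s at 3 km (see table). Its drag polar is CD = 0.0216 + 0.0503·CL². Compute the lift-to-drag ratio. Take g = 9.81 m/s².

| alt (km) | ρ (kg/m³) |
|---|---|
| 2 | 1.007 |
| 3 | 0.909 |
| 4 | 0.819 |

L/D = 8.8

At 3 km, from the table: ρ = 0.909 kg/m³.
In steady level flight, lift balances weight: W = mg = 11300 × 9.81 = 1.1085×10^5 N.
q = ½ρv² = ½ × 0.909 × 191² = 16580 Pa.
Required CL = L/(qS) = 1.1085×10^5/(16580·31.9) = 0.2096.
CD = 0.0216 + 0.0503 × 0.2096² = 0.02381.
L/D = CL/CD = 0.2096 / 0.02381 = 8.8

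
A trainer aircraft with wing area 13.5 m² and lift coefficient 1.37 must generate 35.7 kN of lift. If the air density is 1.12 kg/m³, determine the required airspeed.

v = 58.7 m/s

L = ½ρv²S·CL ⇒ v = √(2L/(ρ·S·CL))
v = √(2 × 35700 / (1.12 × 13.5 × 1.37)) = √3447 = 58.7 m/s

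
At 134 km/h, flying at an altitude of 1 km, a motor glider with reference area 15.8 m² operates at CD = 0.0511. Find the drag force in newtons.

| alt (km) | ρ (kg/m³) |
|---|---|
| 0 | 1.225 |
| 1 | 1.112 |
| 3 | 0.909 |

D = 622 N

At 1 km, from the table: ρ = 1.112 kg/m³.
Convert speed: v = 134 km/h ÷ 3.6 = 37.22 m/s.
D = ½ρv²S·CD = ½ × 1.112 × 37.22² × 15.8 × 0.0511 = 622 N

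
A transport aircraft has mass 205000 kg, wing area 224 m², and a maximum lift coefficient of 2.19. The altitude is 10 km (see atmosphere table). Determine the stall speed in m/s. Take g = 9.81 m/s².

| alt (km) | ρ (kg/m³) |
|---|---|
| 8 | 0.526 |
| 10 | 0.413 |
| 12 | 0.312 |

V_stall = 141 m/s

At 10 km, from the table: ρ = 0.413 kg/m³.
At stall, lift equals weight: L = W = m·g = 205000 × 9.81 = 2.011×10^6 N.
V_stall = √(2W/(ρ·S·CL,max)) = √(2 × 2.011×10^6 / (0.413 × 224 × 2.19))
V_stall = √19850 = 141 m/s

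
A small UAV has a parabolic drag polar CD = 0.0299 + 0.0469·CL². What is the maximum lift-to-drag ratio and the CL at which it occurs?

For CD = CD0 + K·CL², (L/D)max occurs at CL* = √(CD0/K) and equals 1/(2√(K·CD0)).
(L/D)max = 1/(2√(0.0469 × 0.0299)) = 1/(2 × 0.03745) = 13.4
CL* = √(0.0299/0.0469) = 0.798

(L/D)max = 13.4, at CL = 0.798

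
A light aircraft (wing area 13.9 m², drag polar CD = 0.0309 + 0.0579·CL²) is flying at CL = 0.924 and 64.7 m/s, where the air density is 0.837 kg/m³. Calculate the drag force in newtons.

D = 1960 N

CD = 0.0309 + 0.0579 × 0.924² = 0.08033
D = ½ρv²S·CD = ½ × 0.837 × 64.7² × 13.9 × 0.08033 = 1960 N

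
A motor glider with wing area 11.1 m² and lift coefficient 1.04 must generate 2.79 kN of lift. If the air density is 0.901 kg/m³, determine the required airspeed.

L = ½ρv²S·CL ⇒ v = √(2L/(ρ·S·CL))
v = √(2 × 2790 / (0.901 × 11.1 × 1.04)) = √536.5 = 23.2 m/s

v = 23.2 m/s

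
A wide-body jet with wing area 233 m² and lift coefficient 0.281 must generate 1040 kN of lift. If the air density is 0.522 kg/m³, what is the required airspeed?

L = ½ρv²S·CL ⇒ v = √(2L/(ρ·S·CL))
v = √(2 × 1.04×10^6 / (0.522 × 233 × 0.281)) = √60860 = 247 m/s

v = 247 m/s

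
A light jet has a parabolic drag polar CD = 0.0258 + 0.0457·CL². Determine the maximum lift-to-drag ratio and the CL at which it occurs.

(L/D)max = 14.6, at CL = 0.751

For CD = CD0 + K·CL², (L/D)max occurs at CL* = √(CD0/K) and equals 1/(2√(K·CD0)).
(L/D)max = 1/(2√(0.0457 × 0.0258)) = 1/(2 × 0.03434) = 14.6
CL* = √(0.0258/0.0457) = 0.751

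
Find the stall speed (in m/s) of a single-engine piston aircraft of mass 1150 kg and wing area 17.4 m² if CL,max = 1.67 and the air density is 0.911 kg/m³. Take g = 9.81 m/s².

V_stall = 29.2 m/s

Weight W = mg = 1150 × 9.81 = 11280 N.
From L = ½ρV²S·CL,max = W: V_stall = √(2W/(ρSCL,max)) = √(2·11280/(0.911·17.4·1.67))
V_stall = √852.3 = 29.2 m/s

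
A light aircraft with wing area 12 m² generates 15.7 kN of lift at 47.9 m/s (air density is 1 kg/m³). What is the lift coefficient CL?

From L = ½ρv²S·CL, rearranging gives CL = 2L/(ρv²S).
CL = 2 × 15700 / (1 × 47.9² × 12) = 1.14

CL = 1.14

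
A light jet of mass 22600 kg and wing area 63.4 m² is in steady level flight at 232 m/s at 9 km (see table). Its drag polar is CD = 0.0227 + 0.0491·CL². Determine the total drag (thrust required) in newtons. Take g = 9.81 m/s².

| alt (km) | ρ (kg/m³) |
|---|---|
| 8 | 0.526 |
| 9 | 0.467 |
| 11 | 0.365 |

D = 21100 N

At 9 km, from the table: ρ = 0.467 kg/m³.
Level flight ⇒ L = W = m·g = 22600 × 9.81 = 2.2171×10^5 N.
q = ½ρv² = ½ × 0.467 × 232² = 12570 Pa.
CL = 2W/(ρv²S) = 2×2.2171×10^5/(0.467×232²×63.4) = 0.2782.
CD = 0.0227 + 0.0491 × 0.2782² = 0.0265.
D = q·S·CD = 12570 × 63.4 × 0.0265 = 21120 N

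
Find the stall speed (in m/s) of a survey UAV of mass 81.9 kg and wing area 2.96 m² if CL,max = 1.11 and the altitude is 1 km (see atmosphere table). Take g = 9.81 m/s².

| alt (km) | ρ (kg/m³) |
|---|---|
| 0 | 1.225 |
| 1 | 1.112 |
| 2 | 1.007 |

V_stall = 21 m/s

At 1 km, from the table: ρ = 1.112 kg/m³.
Weight W = mg = 81.9 × 9.81 = 803.4 N.
V_stall = √(2W/(ρ·S·CL,max)) = √(2 × 803.4 / (1.112 × 2.96 × 1.11))
V_stall = √439.8 = 21 m/s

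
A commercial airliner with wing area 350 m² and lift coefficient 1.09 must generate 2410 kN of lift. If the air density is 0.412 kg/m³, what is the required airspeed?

L = ½ρv²S·CL ⇒ v = √(2L/(ρ·S·CL))
v = √(2 × 2.41×10^6 / (0.412 × 350 × 1.09)) = √30670 = 175 m/s

v = 175 m/s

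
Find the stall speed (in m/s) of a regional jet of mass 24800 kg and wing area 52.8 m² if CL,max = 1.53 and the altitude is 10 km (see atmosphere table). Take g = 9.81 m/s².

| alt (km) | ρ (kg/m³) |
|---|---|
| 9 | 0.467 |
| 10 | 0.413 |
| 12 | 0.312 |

At 10 km, from the table: ρ = 0.413 kg/m³.
At stall, lift equals weight: L = W = m·g = 24800 × 9.81 = 2.433×10^5 N.
V_stall = √(2W/(ρ·S·CL,max)) = √(2 × 2.433×10^5 / (0.413 × 52.8 × 1.53))
V_stall = √14580 = 121 m/s

V_stall = 121 m/s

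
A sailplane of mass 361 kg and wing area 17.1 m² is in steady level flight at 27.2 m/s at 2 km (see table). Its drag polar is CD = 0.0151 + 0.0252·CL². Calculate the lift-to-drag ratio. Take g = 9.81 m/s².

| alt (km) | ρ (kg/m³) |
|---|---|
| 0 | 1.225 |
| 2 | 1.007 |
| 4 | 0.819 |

At 2 km, from the table: ρ = 1.007 kg/m³.
In steady level flight, lift balances weight: W = mg = 361 × 9.81 = 3541.4 N.
Dynamic pressure q = 0.5 × 1.007 × 27.2² = 372.5 Pa.
CL = 2W/(ρv²S) = 2×3541.4/(1.007×27.2²×17.1) = 0.556.
CD = 0.0151 + 0.0252 × 0.556² = 0.02289.
L/D = CL/CD = 0.556 / 0.02289 = 24.3

L/D = 24.3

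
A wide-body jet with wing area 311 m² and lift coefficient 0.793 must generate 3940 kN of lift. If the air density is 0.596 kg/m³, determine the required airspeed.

L = ½ρv²S·CL ⇒ v = √(2L/(ρ·S·CL))
v = √(2 × 3.94×10^6 / (0.596 × 311 × 0.793)) = √53610 = 232 m/s

v = 232 m/s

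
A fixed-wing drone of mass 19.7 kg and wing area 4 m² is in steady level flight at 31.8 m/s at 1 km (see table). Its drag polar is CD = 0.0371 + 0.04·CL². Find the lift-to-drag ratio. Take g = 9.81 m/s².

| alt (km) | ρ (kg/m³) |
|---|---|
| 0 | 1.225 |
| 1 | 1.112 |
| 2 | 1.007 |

L/D = 2.3

At 1 km, from the table: ρ = 1.112 kg/m³.
Level flight ⇒ L = W = m·g = 19.7 × 9.81 = 193.26 N.
Dynamic pressure q = 0.5 × 1.112 × 31.8² = 562.2 Pa.
Required CL = L/(qS) = 193.26/(562.2·4) = 0.08593.
CD = 0.0371 + 0.04 × 0.08593² = 0.0374.
L/D = CL/CD = 0.08593 / 0.0374 = 2.3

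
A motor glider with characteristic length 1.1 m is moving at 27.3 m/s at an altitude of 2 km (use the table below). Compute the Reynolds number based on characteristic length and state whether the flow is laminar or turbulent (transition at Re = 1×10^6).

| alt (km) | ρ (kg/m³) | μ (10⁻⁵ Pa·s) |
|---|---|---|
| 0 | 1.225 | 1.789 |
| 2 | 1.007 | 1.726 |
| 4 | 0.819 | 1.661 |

At 2 km, from the table: ρ = 1.007 kg/m³, μ = 1.726×10⁻⁵ Pa·s.
Re = ρ·v·c/μ = 1.007 × 27.3 × 1.1 / (1.726×10⁻⁵) = 1.75×10^6
Since 1.75×10^6 > 1×10^6, the flow is turbulent.

Re = 1.75×10^6 (turbulent)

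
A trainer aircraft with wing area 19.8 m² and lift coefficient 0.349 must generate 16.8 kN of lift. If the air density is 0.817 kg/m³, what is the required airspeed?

L = ½ρv²S·CL ⇒ v = √(2L/(ρ·S·CL))
v = √(2 × 16800 / (0.817 × 19.8 × 0.349)) = √5952 = 77.1 m/s

v = 77.1 m/s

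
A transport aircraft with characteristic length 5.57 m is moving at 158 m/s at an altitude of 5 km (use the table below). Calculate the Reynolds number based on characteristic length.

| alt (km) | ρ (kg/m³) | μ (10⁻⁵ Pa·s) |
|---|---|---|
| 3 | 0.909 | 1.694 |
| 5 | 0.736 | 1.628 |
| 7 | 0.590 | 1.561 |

Re = 3.98×10^7

At 5 km, from the table: ρ = 0.736 kg/m³, μ = 1.628×10⁻⁵ Pa·s.
Re = ρ·v·c/μ = 0.736 × 158 × 5.57 / (1.628×10⁻⁵) = 3.98×10^7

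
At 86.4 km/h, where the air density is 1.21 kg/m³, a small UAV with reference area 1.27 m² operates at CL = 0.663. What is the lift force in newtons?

Convert speed: v = 86.4 km/h ÷ 3.6 = 24 m/s.
L = ½ρv²S·CL = ½ × 1.21 × 24² × 1.27 × 0.663 = 293 N

L = 293 N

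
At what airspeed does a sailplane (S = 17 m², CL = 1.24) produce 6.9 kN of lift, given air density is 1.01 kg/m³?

L = ½ρv²S·CL ⇒ v = √(2L/(ρ·S·CL))
v = √(2 × 6900 / (1.01 × 17 × 1.24)) = √648.2 = 25.5 m/s

v = 25.5 m/s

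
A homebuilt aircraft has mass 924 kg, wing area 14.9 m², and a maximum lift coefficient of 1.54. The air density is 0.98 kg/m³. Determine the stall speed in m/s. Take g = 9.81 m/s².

V_stall = 28.4 m/s

Weight W = mg = 924 × 9.81 = 9064 N.
V_stall = √(2W/(ρ·S·CL,max)) = √(2 × 9064 / (0.98 × 14.9 × 1.54))
V_stall = √806.2 = 28.4 m/s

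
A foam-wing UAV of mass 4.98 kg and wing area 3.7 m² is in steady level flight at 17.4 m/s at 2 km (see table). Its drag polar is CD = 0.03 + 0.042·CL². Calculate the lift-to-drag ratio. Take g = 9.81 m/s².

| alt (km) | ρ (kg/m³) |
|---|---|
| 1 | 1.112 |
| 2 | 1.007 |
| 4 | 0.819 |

At 2 km, from the table: ρ = 1.007 kg/m³.
Weight W = mg = 4.98 × 9.81 = 48.854 N; in level flight L = W.
q = ½ρv² = ½ × 1.007 × 17.4² = 152.4 Pa.
CL = W/(q·S) = 48.854 / (152.4 × 3.7) = 0.08662.
CD = 0.03 + 0.042 × 0.08662² = 0.03032.
L/D = CL/CD = 0.08662 / 0.03032 = 2.86

L/D = 2.86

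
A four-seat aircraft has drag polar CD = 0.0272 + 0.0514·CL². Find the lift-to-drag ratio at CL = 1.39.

L/D = 11

CD = 0.0272 + 0.0514 × 1.39² = 0.1265
L/D = CL/CD = 1.39 / 0.1265 = 11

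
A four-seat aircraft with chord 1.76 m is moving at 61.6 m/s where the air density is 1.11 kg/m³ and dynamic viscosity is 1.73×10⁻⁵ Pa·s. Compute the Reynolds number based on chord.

Re = ρ·v·c/μ = 1.11 × 61.6 × 1.76 / (1.73×10⁻⁵) = 6.96×10^6

Re = 6.96×10^6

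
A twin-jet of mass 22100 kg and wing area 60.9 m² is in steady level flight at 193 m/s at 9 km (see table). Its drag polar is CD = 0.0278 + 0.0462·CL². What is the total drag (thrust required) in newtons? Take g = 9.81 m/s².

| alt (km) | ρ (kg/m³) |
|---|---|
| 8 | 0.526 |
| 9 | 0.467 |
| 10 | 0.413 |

At 9 km, from the table: ρ = 0.467 kg/m³.
In steady level flight, lift balances weight: W = mg = 22100 × 9.81 = 2.168×10^5 N.
Dynamic pressure q = 0.5 × 0.467 × 193² = 8698 Pa.
Required CL = L/(qS) = 2.168×10^5/(8698·60.9) = 0.4093.
CD = 0.0278 + 0.0462 × 0.4093² = 0.03554.
D = q·S·CD = 8698 × 60.9 × 0.03554 = 18820 N

D = 18800 N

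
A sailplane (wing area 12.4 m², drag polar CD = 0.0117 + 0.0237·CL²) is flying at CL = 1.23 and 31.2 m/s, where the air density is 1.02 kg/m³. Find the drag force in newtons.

CD = 0.0117 + 0.0237 × 1.23² = 0.04756
D = ½ρv²S·CD = ½ × 1.02 × 31.2² × 12.4 × 0.04756 = 293 N

D = 293 N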